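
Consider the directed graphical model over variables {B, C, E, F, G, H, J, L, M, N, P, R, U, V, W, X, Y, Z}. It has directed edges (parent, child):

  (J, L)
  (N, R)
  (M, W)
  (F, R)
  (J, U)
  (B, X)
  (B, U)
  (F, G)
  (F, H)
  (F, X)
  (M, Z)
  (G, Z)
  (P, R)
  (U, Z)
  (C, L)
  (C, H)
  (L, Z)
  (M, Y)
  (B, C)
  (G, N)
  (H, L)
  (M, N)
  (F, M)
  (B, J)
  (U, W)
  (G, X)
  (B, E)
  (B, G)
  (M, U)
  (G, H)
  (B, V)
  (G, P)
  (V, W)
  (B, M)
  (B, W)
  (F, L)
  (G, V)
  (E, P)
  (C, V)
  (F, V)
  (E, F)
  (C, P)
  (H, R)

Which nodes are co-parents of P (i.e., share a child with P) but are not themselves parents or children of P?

Children of P: R.
  R: F, H, N
Excluding nodes already adjacent to P (C, E, G, R), the co-parent-only contribution is {F, H, N}.

{F, H, N}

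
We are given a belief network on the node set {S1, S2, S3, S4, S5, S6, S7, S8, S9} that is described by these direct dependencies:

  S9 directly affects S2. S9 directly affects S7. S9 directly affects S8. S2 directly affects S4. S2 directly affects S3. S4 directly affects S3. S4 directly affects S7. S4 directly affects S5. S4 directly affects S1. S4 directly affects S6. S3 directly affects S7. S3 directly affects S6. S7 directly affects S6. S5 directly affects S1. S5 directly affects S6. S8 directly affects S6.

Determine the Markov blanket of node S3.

{S2, S4, S5, S6, S7, S8, S9}

A node's Markov blanket = Pa ∪ Ch ∪ (parents of Ch other than the node itself).
S3 has children S6, S7.
S3's parents: S2, S4.
For each child, the remaining parents (spouses of S3):
  S7's other parents are S4, S9.
  S6's other parents are S4, S5, S7, S8.
MB(S3) = {S2, S4, S5, S6, S7, S8, S9}.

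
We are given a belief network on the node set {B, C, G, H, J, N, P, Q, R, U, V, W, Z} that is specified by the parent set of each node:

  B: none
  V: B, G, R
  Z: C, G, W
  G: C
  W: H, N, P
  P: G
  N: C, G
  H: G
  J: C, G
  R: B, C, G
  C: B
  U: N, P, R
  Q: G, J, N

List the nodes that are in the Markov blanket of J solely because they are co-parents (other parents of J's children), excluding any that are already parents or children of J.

Children of J: Q.
  Q also has parents G, N.
Excluding nodes already adjacent to J (C, G, Q), the co-parent-only contribution is {N}.

{N}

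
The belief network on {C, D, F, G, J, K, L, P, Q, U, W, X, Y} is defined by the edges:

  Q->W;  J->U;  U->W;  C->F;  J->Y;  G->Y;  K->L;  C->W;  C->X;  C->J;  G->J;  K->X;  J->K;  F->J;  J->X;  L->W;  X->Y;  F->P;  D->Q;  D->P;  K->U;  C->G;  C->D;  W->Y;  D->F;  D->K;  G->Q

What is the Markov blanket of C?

{D, F, G, J, K, L, Q, U, W, X}

C has no parents.
Children of C: D, F, G, J, W, X.
Parents of each child, excluding C:
  D has no other parent.
  parents(F) \ {C} = {D}.
  G: no additional parents.
  J also has parents F, G.
  W's other parents are L, Q, U.
  X's other parents are J, K.
MB(C) = {D, F, G, J, K, L, Q, U, W, X}.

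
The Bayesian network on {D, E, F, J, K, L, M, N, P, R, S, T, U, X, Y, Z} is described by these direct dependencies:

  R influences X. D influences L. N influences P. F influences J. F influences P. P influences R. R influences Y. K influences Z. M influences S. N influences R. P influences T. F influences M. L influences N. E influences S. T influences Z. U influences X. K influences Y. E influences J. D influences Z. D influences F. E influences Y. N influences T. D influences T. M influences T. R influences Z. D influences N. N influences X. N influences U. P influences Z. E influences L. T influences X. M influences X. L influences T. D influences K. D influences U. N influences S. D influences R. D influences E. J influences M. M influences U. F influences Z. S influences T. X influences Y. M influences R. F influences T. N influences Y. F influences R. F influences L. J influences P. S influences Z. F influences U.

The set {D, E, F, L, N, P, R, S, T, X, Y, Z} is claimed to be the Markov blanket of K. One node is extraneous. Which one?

By definition, MB(K) is built from K's parents, K's children, and the co-parents of K.
Pa(K) = {D}.
Children of K: Y, Z.
Co-parents of K (other parents of its children):
  Y also has parents E, N, R, X.
  Z's other parents are D, F, P, R, S, T.
MB(K) = {D, E, F, N, P, R, S, T, X, Y, Z}.
L is neither a parent, child, nor co-parent of K, so it does not belong.

L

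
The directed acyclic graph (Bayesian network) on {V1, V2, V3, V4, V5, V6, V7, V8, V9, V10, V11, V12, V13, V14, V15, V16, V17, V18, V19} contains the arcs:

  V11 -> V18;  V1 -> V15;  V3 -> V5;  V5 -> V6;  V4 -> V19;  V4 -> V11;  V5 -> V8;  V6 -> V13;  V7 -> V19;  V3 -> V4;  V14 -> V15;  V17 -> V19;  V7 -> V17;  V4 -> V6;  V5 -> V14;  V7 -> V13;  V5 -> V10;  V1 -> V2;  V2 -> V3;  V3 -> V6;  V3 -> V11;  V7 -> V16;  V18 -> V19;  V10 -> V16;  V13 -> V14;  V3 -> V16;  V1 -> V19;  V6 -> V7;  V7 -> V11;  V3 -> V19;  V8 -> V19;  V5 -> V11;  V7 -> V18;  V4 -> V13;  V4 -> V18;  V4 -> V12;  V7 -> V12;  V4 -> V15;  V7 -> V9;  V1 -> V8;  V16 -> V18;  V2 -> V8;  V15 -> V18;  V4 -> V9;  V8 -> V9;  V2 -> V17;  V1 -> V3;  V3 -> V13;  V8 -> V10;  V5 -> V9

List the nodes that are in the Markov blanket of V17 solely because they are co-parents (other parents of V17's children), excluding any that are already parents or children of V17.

{V1, V3, V4, V8, V18}

Children of V17: V19.
  V19 also has parents V1, V3, V4, V7, V8, V18.
Excluding nodes already adjacent to V17 (V2, V7, V19), the co-parent-only contribution is {V1, V3, V4, V8, V18}.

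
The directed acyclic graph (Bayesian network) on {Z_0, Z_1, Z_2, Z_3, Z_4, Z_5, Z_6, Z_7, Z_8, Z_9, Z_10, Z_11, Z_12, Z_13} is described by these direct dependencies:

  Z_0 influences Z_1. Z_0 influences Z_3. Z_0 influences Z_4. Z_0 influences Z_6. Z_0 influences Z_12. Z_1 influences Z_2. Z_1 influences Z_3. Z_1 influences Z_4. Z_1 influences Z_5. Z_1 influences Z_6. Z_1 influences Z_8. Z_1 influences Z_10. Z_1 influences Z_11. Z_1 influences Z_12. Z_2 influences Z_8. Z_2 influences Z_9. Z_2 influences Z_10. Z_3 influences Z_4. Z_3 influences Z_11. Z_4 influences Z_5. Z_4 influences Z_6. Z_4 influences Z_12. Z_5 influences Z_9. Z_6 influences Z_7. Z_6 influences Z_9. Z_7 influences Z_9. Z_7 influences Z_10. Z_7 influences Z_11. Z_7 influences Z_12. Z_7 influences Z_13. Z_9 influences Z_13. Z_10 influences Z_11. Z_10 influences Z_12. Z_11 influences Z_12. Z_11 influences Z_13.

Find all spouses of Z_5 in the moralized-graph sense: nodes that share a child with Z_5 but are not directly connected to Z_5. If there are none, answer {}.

Children of Z_5: Z_9.
  Z_9: Z_2, Z_6, Z_7
Excluding nodes already adjacent to Z_5 (Z_1, Z_4, Z_9), the co-parent-only contribution is {Z_2, Z_6, Z_7}.

{Z_2, Z_6, Z_7}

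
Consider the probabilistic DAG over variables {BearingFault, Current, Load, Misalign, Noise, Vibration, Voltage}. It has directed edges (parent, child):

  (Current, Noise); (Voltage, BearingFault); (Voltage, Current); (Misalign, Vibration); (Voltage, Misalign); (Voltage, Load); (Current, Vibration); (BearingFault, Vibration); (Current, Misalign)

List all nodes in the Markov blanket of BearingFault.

By definition, MB(BearingFault) is built from BearingFault's parents, BearingFault's children, and the co-parents of BearingFault.
BearingFault has parent Voltage.
BearingFault has child Vibration.
Other parents of BearingFault's children:
  Vibration: Current, Misalign
MB(BearingFault) = {Current, Misalign, Vibration, Voltage}.

{Current, Misalign, Vibration, Voltage}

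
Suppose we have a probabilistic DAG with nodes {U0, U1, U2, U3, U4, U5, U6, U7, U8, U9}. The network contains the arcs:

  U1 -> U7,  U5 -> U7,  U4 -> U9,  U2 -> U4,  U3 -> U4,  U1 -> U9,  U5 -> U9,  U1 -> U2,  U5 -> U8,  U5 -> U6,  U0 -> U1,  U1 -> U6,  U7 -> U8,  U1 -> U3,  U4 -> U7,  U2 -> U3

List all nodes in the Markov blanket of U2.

{U1, U3, U4}

By definition, MB(U2) is built from U2's parents, U2's children, and the co-parents of U2.
U2 has parent U1.
Children of U2: U3, U4.
Parents of each child, excluding U2:
  parents(U3) \ {U2} = {U1}.
  U4 also has parent U3.
So the Markov blanket of U2 is {U1, U3, U4}.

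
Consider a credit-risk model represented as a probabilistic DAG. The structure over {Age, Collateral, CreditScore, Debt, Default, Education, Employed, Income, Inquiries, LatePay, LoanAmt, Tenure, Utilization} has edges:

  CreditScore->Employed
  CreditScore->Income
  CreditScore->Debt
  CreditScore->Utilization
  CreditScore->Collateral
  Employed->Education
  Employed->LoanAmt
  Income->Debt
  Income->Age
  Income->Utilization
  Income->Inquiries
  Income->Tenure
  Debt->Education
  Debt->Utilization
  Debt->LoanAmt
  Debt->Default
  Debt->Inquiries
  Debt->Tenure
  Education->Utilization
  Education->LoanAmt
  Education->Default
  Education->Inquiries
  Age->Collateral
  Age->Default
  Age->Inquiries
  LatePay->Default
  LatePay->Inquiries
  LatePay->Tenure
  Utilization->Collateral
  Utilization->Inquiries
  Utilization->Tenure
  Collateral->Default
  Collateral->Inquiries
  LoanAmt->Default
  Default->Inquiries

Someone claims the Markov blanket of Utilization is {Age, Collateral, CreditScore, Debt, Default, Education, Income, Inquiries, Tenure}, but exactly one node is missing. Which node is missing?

LatePay

Utilization has parents CreditScore, Debt, Education, Income.
Utilization has children Collateral, Inquiries, Tenure.
Other parents of Utilization's children:
  Collateral: Age, CreditScore
  Inquiries: Age, Collateral, Debt, Default, Education, Income, LatePay
  Tenure: Debt, Income, LatePay
MB(Utilization) = {Age, Collateral, CreditScore, Debt, Default, Education, Income, Inquiries, LatePay, Tenure}.
Comparing with the claimed set, LatePay is missing.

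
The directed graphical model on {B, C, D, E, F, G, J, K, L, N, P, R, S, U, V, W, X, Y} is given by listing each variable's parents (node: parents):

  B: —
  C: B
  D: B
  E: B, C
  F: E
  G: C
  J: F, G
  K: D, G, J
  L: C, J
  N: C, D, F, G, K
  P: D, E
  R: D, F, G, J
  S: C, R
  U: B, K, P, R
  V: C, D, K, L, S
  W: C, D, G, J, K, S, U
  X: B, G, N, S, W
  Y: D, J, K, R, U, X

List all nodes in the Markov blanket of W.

{B, C, D, G, J, K, N, S, U, X}

W has child X.
W's parents: C, D, G, J, K, S, U.
Other parents of W's children:
  X's other parents are B, G, N, S.
So the Markov blanket of W is {B, C, D, G, J, K, N, S, U, X}.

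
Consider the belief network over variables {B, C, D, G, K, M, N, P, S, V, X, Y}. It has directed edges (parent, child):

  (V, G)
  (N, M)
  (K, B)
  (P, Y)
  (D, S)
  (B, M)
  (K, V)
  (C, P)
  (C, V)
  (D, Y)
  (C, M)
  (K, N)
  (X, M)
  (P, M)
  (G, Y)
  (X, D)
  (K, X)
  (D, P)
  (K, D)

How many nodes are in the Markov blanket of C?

8

By definition, MB(C) is built from C's parents, C's children, and the co-parents of C.
Ch(C) = {M, P, V}.
C's parents: none.
Other parents of C's children:
  V: K
  P: D
  M: B, N, P, X
MB(C) = {B, D, K, M, N, P, V, X}, which has 8 nodes.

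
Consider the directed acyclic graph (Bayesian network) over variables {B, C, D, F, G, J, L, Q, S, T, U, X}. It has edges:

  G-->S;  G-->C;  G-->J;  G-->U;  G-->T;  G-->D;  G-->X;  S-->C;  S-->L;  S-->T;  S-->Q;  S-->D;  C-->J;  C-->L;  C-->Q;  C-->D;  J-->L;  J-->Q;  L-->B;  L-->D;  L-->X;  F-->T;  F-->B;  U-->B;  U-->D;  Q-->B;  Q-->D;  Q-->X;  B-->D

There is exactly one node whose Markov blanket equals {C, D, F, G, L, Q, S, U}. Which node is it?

B

The target node must have every member of {C, D, F, G, L, Q, S, U} as a parent, child, or co-parent, and no others.
Parents of B: F, L, Q, U; children: D; co-parents: C, G, L, Q, S, U.
These exactly cover the given set, so the node is B.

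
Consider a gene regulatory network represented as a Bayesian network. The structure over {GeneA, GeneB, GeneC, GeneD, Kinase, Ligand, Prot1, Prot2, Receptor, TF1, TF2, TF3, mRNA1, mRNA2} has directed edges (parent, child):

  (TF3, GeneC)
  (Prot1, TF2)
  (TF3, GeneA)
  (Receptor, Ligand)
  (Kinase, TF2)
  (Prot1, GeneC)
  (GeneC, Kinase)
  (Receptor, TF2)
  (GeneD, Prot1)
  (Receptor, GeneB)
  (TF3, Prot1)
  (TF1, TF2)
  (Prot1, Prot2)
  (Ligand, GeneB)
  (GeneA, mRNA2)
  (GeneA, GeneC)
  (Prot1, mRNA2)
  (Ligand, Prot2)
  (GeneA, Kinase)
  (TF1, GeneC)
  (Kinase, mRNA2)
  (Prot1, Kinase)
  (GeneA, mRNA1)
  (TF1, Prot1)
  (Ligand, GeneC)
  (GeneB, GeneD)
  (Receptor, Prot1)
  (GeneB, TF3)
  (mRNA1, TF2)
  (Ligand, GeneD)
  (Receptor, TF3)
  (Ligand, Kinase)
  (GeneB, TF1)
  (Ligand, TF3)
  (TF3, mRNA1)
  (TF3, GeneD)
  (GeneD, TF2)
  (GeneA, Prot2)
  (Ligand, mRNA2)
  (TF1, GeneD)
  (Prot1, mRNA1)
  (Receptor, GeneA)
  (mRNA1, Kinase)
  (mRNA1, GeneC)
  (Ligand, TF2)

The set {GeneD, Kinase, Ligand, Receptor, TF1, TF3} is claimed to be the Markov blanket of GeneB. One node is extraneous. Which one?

Recall MB(v) = parents ∪ children ∪ spouses, where spouses are the other parents of v's children.
GeneB has parents Ligand, Receptor.
GeneB's children: GeneD, TF1, TF3.
Co-parents of GeneB (other parents of its children):
  TF1 has no other parent.
  TF3's other parents are Ligand, Receptor.
  GeneD also has parents Ligand, TF1, TF3.
MB(GeneB) = {GeneD, Ligand, Receptor, TF1, TF3}.
Kinase is neither a parent, child, nor co-parent of GeneB, so it does not belong.

Kinase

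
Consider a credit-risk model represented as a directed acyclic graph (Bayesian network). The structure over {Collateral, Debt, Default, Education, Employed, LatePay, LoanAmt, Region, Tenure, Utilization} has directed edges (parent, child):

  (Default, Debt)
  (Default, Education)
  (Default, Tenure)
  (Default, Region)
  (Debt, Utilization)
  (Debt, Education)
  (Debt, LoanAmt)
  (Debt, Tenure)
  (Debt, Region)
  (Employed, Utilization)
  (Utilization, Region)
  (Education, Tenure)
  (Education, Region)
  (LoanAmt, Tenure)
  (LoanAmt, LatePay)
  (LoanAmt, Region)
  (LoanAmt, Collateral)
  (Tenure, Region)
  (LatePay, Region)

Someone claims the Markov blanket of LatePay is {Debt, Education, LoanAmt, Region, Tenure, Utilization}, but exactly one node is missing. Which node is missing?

LatePay has parent LoanAmt.
Ch(LatePay) = {Region}.
For each child, the remaining parents (spouses of LatePay):
  parents(Region) \ {LatePay} = {Debt, Default, Education, LoanAmt, Tenure, Utilization}.
MB(LatePay) = {Debt, Default, Education, LoanAmt, Region, Tenure, Utilization}.
Comparing with the claimed set, Default is missing.

Default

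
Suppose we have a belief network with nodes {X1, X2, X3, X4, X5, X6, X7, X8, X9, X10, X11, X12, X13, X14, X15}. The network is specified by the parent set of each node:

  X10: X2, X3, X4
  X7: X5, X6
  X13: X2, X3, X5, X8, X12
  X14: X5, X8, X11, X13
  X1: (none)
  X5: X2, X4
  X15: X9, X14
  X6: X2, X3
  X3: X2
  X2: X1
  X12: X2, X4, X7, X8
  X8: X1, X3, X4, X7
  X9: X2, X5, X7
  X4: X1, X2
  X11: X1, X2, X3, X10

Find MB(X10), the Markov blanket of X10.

By definition, MB(X10) is built from X10's parents, X10's children, and the co-parents of X10.
Children of X10: X11.
X10's parents: X2, X3, X4.
Other parents of X10's children:
  X11: X1, X2, X3
Union: {X2, X3, X4} ∪ {X11} ∪ {X1, X2, X3} = {X1, X2, X3, X4, X11}.

{X1, X2, X3, X4, X11}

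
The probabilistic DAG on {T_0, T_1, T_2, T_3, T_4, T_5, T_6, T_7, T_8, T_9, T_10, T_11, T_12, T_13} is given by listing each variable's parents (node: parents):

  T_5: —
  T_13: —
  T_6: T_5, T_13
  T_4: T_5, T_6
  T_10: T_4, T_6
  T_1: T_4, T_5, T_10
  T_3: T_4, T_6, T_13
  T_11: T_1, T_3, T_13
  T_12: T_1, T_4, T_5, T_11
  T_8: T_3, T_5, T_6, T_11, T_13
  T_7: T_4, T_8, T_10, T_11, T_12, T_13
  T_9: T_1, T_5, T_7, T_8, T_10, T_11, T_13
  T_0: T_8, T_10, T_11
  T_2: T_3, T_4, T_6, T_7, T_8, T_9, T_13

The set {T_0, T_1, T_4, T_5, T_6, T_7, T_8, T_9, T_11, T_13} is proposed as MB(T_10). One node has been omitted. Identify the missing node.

T_12

By definition, MB(T_10) is built from T_10's parents, T_10's children, and the co-parents of T_10.
T_10 has parents T_4, T_6.
Ch(T_10) = {T_0, T_1, T_7, T_9}.
Other parents of T_10's children:
  T_1: T_4, T_5
  T_7: T_4, T_8, T_11, T_12, T_13
  T_9: T_1, T_5, T_7, T_8, T_11, T_13
  T_0: T_8, T_11
MB(T_10) = {T_0, T_1, T_4, T_5, T_6, T_7, T_8, T_9, T_11, T_12, T_13}.
Comparing with the claimed set, T_12 is missing.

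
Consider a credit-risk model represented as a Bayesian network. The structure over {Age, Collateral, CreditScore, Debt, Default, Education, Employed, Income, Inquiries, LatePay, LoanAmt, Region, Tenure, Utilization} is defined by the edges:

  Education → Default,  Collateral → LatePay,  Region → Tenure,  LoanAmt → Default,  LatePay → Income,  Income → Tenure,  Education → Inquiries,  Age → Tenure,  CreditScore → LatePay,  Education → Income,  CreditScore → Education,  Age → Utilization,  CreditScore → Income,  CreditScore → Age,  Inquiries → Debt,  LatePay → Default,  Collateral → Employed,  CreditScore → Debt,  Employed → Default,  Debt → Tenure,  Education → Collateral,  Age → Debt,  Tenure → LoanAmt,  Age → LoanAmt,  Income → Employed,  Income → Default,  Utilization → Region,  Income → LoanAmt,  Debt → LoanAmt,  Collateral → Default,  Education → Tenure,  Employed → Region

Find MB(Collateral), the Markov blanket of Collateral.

{CreditScore, Default, Education, Employed, Income, LatePay, LoanAmt}

Collateral's parents: Education.
Ch(Collateral) = {Default, Employed, LatePay}.
Co-parents of Collateral (other parents of its children):
  LatePay: CreditScore
  Employed: Income
  Default: Education, Employed, Income, LatePay, LoanAmt
MB(Collateral) = {CreditScore, Default, Education, Employed, Income, LatePay, LoanAmt}.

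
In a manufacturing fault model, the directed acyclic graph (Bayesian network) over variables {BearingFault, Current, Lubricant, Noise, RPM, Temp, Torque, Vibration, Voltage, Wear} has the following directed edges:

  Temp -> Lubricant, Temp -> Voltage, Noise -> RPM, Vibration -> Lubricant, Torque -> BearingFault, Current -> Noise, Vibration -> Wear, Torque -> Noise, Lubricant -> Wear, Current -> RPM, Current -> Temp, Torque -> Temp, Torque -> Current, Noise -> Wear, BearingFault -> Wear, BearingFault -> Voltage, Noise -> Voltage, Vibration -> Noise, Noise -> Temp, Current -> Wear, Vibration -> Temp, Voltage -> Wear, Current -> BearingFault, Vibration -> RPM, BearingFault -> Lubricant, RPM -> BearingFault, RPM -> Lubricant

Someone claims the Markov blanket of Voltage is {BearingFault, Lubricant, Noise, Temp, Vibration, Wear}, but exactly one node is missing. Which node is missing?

Recall MB(v) = parents ∪ children ∪ spouses, where spouses are the other parents of v's children.
Parents of Voltage: BearingFault, Noise, Temp.
Children of Voltage: Wear.
Parents of each child, excluding Voltage:
  Wear's other parents are BearingFault, Current, Lubricant, Noise, Vibration.
MB(Voltage) = {BearingFault, Current, Lubricant, Noise, Temp, Vibration, Wear}.
Comparing with the claimed set, Current is missing.

Current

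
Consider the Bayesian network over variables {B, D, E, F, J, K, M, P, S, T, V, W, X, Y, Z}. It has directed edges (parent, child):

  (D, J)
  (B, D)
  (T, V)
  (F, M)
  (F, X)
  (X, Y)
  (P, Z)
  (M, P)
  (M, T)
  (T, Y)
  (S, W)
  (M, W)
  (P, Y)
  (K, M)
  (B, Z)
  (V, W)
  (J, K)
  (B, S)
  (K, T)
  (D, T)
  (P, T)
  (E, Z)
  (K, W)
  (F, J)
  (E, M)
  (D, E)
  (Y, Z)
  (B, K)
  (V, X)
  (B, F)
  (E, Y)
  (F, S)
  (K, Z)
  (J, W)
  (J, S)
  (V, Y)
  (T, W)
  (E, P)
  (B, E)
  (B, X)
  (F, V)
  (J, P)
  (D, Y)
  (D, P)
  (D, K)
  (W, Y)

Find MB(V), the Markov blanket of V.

{B, D, E, F, J, K, M, P, S, T, W, X, Y}

By definition, MB(V) is built from V's parents, V's children, and the co-parents of V.
V's children: W, X, Y.
Pa(V) = {F, T}.
Other parents of V's children:
  W's other parents are J, K, M, S, T.
  X's other parents are B, F.
  Y's other parents are D, E, P, T, W, X.
MB(V) = {B, D, E, F, J, K, M, P, S, T, W, X, Y}.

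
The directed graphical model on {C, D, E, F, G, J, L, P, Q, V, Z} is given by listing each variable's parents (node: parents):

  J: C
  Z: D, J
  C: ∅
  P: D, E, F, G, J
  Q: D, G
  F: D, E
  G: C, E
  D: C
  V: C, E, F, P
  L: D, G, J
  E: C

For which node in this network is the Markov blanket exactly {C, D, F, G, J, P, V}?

E

The target node must have every member of {C, D, F, G, J, P, V} as a parent, child, or co-parent, and no others.
Parents of E: C; children: F, G, P, V; co-parents: C, D, F, G, J, P.
These exactly cover the given set, so the node is E.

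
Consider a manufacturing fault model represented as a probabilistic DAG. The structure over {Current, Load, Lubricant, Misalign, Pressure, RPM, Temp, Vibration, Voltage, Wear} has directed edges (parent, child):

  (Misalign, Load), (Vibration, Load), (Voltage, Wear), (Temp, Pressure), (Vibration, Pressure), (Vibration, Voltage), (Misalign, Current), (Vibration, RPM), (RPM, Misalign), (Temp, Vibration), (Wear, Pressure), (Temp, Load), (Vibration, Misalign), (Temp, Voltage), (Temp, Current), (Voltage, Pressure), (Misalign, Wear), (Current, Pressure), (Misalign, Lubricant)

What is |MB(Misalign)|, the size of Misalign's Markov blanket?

The Markov blanket of a node is its parents, its children, and the other parents of its children.
Pa(Misalign) = {RPM, Vibration}.
Children of Misalign: Current, Load, Lubricant, Wear.
For each child, the remaining parents (spouses of Misalign):
  parents(Current) \ {Misalign} = {Temp}.
  Lubricant: no additional parents.
  Load's other parents are Temp, Vibration.
  Wear also has parent Voltage.
MB(Misalign) = {Current, Load, Lubricant, RPM, Temp, Vibration, Voltage, Wear}, which has 8 nodes.

8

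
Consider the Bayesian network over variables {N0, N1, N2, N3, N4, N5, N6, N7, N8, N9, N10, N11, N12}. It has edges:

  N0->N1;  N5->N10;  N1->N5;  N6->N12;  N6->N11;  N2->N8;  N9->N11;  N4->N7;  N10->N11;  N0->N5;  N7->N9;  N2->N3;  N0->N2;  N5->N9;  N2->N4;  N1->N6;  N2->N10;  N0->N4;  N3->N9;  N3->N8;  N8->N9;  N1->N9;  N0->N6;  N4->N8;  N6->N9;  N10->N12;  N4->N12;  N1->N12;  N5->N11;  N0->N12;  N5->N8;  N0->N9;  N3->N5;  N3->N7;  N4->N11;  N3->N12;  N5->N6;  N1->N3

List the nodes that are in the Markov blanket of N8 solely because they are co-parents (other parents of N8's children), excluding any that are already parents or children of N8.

Children of N8: N9.
  parents(N9) \ {N8} = {N0, N1, N3, N5, N6, N7}.
Excluding nodes already adjacent to N8 (N2, N3, N4, N5, N9), the co-parent-only contribution is {N0, N1, N6, N7}.

{N0, N1, N6, N7}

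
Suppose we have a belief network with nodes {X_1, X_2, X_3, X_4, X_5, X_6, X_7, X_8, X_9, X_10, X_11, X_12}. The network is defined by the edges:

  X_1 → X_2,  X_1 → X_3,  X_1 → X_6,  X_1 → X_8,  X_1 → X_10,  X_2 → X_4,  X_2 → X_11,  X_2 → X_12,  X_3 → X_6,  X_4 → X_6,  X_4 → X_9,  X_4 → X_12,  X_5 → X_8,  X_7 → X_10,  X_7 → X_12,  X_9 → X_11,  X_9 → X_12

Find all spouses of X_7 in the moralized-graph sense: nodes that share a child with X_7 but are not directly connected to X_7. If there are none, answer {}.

{X_1, X_2, X_4, X_9}

Children of X_7: X_10, X_12.
  X_10's other parent is X_1.
  X_12 also has parents X_2, X_4, X_9.
Excluding nodes already adjacent to X_7 (X_10, X_12), the co-parent-only contribution is {X_1, X_2, X_4, X_9}.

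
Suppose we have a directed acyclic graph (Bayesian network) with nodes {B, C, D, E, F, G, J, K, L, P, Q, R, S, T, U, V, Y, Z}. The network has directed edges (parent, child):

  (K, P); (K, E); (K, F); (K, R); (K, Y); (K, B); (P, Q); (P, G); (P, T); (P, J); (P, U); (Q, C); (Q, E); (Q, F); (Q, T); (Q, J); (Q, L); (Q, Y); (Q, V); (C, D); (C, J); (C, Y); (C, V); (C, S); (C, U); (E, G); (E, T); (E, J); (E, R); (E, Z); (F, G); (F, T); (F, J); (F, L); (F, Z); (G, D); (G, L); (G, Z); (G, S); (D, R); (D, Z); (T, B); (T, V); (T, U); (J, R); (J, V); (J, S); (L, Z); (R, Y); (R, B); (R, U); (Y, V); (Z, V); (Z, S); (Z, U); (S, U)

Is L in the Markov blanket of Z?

L is a parent of Z.
So L ∈ MB(Z).

Yes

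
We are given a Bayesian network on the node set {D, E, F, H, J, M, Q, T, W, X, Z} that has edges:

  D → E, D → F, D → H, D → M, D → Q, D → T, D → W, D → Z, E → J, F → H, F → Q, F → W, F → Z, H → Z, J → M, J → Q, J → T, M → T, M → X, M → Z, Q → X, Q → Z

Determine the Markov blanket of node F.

By definition, MB(F) is built from F's parents, F's children, and the co-parents of F.
F's parents: D.
Children of F: H, Q, W, Z.
Parents of each child, excluding F:
  H also has parent D.
  Q's other parents are D, J.
  parents(W) \ {F} = {D}.
  parents(Z) \ {F} = {D, H, M, Q}.
Union: {D} ∪ {H, Q, W, Z} ∪ {D, H, J, M, Q} = {D, H, J, M, Q, W, Z}.

{D, H, J, M, Q, W, Z}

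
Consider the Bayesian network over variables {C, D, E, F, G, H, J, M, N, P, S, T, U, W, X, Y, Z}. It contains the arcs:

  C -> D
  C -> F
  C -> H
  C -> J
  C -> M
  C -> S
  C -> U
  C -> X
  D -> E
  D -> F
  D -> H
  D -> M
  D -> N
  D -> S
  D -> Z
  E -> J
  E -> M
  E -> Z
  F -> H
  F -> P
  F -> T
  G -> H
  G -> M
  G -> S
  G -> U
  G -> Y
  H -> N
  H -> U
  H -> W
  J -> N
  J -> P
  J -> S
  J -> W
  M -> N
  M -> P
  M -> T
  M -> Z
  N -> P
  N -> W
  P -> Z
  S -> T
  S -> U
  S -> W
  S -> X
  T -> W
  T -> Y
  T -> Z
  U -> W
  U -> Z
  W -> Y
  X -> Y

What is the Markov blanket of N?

{D, F, H, J, M, P, S, T, U, W}

Pa(N) = {D, H, J, M}.
Children of N: P, W.
For each child, the remaining parents (spouses of N):
  P's other parents are F, J, M.
  parents(W) \ {N} = {H, J, S, T, U}.
MB(N) = {D, F, H, J, M, P, S, T, U, W}.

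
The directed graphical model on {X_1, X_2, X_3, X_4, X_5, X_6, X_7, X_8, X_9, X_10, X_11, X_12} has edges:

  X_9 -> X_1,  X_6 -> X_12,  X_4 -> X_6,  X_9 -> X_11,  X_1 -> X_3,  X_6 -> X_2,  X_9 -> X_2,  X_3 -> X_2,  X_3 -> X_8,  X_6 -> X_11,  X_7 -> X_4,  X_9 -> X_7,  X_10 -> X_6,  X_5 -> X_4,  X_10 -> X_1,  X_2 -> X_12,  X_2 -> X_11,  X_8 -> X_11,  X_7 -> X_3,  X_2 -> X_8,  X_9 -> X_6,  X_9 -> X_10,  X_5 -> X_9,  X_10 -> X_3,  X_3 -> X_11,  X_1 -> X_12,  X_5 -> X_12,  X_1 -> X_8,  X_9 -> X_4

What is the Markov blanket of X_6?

Pa(X_6) = {X_4, X_9, X_10}.
X_6 has children X_2, X_11, X_12.
Parents of each child, excluding X_6:
  X_2: X_3, X_9
  X_11: X_2, X_3, X_8, X_9
  X_12: X_1, X_2, X_5
Taking the union gives {X_1, X_2, X_3, X_4, X_5, X_8, X_9, X_10, X_11, X_12}.

{X_1, X_2, X_3, X_4, X_5, X_8, X_9, X_10, X_11, X_12}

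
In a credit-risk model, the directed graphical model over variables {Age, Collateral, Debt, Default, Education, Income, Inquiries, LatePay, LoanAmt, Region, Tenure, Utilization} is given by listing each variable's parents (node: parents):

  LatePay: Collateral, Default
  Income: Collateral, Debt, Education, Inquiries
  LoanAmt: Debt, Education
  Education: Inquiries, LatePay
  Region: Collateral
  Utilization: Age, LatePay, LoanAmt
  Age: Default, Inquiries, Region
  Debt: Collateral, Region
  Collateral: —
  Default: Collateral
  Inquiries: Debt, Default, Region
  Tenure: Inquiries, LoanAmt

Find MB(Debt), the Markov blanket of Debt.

By definition, MB(Debt) is built from Debt's parents, Debt's children, and the co-parents of Debt.
Debt's children: Income, Inquiries, LoanAmt.
Parents of Debt: Collateral, Region.
For each child, the remaining parents (spouses of Debt):
  parents(Inquiries) \ {Debt} = {Default, Region}.
  parents(Income) \ {Debt} = {Collateral, Education, Inquiries}.
  parents(LoanAmt) \ {Debt} = {Education}.
Taking the union gives {Collateral, Default, Education, Income, Inquiries, LoanAmt, Region}.

{Collateral, Default, Education, Income, Inquiries, LoanAmt, Region}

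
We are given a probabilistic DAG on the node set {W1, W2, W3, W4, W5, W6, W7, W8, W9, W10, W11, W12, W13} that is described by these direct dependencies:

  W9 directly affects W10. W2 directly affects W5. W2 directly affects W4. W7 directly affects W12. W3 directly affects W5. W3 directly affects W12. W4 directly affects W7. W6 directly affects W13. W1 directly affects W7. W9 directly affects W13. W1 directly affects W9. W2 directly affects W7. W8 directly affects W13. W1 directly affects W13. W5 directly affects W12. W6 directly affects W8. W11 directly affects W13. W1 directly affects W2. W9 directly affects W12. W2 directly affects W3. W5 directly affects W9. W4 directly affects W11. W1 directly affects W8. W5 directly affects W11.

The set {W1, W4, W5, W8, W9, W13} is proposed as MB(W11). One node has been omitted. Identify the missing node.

W6

Recall MB(v) = parents ∪ children ∪ spouses, where spouses are the other parents of v's children.
W11 has child W13.
W11's parents: W4, W5.
Co-parents of W11 (other parents of its children):
  W13's other parents are W1, W6, W8, W9.
MB(W11) = {W1, W4, W5, W6, W8, W9, W13}.
Comparing with the claimed set, W6 is missing.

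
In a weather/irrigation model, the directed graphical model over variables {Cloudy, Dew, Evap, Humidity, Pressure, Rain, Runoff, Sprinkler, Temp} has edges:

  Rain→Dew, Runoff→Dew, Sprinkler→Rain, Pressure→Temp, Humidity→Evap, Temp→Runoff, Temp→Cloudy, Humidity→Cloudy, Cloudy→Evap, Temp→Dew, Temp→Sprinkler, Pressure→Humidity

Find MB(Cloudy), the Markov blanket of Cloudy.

{Evap, Humidity, Temp}

Pa(Cloudy) = {Humidity, Temp}.
Cloudy has child Evap.
Other parents of Cloudy's children:
  Evap: Humidity
MB(Cloudy) = {Evap, Humidity, Temp}.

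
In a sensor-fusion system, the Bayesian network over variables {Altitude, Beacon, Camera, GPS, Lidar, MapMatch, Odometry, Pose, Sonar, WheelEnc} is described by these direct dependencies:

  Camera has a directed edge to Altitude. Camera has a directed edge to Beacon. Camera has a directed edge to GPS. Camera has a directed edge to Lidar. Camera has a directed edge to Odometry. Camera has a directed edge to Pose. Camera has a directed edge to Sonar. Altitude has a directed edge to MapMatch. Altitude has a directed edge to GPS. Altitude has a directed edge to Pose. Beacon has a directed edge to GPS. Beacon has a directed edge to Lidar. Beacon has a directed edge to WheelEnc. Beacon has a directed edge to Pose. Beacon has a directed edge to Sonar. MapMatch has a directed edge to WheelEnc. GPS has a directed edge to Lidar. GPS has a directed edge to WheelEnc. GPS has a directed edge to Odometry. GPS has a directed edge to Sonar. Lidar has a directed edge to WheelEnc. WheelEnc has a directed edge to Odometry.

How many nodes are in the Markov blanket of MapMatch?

5

MapMatch has parent Altitude.
Children of MapMatch: WheelEnc.
Co-parents of MapMatch (other parents of its children):
  WheelEnc's other parents are Beacon, GPS, Lidar.
MB(MapMatch) = {Altitude, Beacon, GPS, Lidar, WheelEnc}, which has 5 nodes.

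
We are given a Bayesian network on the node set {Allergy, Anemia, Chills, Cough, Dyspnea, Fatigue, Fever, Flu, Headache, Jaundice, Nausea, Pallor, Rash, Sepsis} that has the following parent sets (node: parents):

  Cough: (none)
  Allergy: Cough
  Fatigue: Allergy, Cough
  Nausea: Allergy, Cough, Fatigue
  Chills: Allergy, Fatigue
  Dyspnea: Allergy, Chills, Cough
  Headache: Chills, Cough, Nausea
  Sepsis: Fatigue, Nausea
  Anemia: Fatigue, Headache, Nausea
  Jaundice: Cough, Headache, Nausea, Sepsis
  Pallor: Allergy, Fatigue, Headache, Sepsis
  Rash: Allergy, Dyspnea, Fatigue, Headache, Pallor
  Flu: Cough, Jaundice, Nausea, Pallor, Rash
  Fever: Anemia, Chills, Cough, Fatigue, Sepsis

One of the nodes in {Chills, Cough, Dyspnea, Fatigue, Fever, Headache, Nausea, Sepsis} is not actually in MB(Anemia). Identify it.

Dyspnea

The Markov blanket of a node is its parents, its children, and the other parents of its children.
Anemia has child Fever.
Anemia's parents: Fatigue, Headache, Nausea.
Co-parents of Anemia (other parents of its children):
  parents(Fever) \ {Anemia} = {Chills, Cough, Fatigue, Sepsis}.
MB(Anemia) = {Chills, Cough, Fatigue, Fever, Headache, Nausea, Sepsis}.
Dyspnea is neither a parent, child, nor co-parent of Anemia, so it does not belong.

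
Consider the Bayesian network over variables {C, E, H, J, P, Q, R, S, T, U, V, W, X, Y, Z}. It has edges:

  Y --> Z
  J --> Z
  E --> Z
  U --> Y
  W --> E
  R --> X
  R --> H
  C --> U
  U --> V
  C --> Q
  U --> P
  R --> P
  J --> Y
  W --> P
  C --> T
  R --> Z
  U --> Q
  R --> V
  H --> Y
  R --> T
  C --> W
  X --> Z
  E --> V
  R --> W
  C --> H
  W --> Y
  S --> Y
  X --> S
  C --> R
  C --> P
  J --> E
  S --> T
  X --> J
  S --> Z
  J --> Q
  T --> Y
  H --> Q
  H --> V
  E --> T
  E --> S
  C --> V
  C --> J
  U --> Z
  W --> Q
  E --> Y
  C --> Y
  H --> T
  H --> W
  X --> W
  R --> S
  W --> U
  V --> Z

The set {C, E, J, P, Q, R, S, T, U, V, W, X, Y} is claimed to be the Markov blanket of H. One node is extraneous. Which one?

P

Parents of H: C, R.
Children of H: Q, T, V, W, Y.
Co-parents of H (other parents of its children):
  parents(W) \ {H} = {C, R, X}.
  parents(Q) \ {H} = {C, J, U, W}.
  T also has parents C, E, R, S.
  Y also has parents C, E, J, S, T, U, W.
  V also has parents C, E, R, U.
MB(H) = {C, E, J, Q, R, S, T, U, V, W, X, Y}.
P is neither a parent, child, nor co-parent of H, so it does not belong.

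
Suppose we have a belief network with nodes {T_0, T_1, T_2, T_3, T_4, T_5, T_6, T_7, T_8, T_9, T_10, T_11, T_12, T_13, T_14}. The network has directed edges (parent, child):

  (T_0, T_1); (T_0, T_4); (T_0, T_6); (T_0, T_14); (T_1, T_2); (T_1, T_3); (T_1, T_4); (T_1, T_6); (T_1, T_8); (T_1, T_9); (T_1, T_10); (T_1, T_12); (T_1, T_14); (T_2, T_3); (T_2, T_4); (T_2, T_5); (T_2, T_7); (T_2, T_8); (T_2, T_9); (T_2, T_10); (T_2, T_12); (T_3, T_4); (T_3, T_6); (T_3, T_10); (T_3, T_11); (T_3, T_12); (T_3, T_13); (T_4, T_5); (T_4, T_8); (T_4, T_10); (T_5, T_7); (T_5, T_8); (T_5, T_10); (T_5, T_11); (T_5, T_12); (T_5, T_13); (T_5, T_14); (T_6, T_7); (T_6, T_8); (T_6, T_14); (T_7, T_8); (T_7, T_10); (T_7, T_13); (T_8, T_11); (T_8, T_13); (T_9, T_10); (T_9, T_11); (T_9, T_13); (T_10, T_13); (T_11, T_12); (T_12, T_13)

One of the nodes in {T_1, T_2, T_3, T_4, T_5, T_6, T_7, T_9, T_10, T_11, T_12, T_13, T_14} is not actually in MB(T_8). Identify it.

The Markov blanket of a node is its parents, its children, and the other parents of its children.
Children of T_8: T_11, T_13.
T_8's parents: T_1, T_2, T_4, T_5, T_6, T_7.
Parents of each child, excluding T_8:
  T_11's other parents are T_3, T_5, T_9.
  T_13 also has parents T_3, T_5, T_7, T_9, T_10, T_12.
MB(T_8) = {T_1, T_2, T_3, T_4, T_5, T_6, T_7, T_9, T_10, T_11, T_12, T_13}.
T_14 is neither a parent, child, nor co-parent of T_8, so it does not belong.

T_14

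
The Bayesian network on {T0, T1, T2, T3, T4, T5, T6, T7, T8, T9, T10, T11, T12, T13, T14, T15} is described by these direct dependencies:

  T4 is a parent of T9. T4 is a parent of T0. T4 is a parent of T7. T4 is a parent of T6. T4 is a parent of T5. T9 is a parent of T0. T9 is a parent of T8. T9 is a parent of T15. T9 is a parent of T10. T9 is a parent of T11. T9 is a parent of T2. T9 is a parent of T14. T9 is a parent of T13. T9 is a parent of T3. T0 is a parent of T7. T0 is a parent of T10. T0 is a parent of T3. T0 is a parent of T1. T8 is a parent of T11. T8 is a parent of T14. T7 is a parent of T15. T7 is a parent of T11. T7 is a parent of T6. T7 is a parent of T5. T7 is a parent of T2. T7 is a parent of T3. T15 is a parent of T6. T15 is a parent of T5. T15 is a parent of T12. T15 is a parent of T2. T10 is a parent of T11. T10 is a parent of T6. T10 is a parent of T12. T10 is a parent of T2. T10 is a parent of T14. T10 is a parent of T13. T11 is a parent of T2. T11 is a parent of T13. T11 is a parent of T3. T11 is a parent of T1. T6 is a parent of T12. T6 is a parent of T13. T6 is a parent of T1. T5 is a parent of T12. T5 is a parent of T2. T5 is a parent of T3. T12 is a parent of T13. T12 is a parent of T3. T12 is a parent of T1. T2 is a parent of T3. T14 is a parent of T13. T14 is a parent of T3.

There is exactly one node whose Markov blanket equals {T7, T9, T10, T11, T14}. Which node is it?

T8

The target node must have every member of {T7, T9, T10, T11, T14} as a parent, child, or co-parent, and no others.
Parents of T8: T9; children: T11, T14; co-parents: T7, T9, T10.
These exactly cover the given set, so the node is T8.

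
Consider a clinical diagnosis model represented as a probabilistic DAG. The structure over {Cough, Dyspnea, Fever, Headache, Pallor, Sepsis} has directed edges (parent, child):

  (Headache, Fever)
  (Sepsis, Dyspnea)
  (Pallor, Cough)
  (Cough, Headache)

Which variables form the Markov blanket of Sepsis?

{Dyspnea}

The Markov blanket of a node is its parents, its children, and the other parents of its children.
Parents of Sepsis: none.
Sepsis has child Dyspnea.
Other parents of Sepsis's children:
  Dyspnea: no additional parents.
Union: {} ∪ {Dyspnea} ∪ {} = {Dyspnea}.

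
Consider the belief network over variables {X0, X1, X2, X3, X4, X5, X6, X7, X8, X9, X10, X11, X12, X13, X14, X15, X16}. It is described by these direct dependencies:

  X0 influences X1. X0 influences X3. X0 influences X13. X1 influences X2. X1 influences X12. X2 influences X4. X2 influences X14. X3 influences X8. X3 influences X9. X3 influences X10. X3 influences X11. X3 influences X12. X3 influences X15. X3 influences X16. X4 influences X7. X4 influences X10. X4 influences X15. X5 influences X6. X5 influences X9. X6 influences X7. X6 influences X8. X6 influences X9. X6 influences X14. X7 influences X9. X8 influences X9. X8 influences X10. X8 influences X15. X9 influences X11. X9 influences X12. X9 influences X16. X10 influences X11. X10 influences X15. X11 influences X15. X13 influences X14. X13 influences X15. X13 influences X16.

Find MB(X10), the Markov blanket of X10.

Recall MB(v) = parents ∪ children ∪ spouses, where spouses are the other parents of v's children.
Parents of X10: X3, X4, X8.
Ch(X10) = {X11, X15}.
For each child, the remaining parents (spouses of X10):
  parents(X11) \ {X10} = {X3, X9}.
  parents(X15) \ {X10} = {X3, X4, X8, X11, X13}.
Union: {X3, X4, X8} ∪ {X11, X15} ∪ {X3, X4, X8, X9, X11, X13} = {X3, X4, X8, X9, X11, X13, X15}.

{X3, X4, X8, X9, X11, X13, X15}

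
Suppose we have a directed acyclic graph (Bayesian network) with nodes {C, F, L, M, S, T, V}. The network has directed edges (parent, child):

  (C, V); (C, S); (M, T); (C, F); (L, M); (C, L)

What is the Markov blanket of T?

Recall MB(v) = parents ∪ children ∪ spouses, where spouses are the other parents of v's children.
Ch(T) = {}.
T has parent M.
T has no children, so there are no co-parents.
Taking the union gives {M}.

{M}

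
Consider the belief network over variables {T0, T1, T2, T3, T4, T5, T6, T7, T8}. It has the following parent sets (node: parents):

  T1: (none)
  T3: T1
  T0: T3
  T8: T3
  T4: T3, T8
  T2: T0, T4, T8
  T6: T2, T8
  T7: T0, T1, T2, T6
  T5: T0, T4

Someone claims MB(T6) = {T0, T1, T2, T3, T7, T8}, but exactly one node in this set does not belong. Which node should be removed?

T3

By definition, MB(T6) is built from T6's parents, T6's children, and the co-parents of T6.
T6 has child T7.
T6's parents: T2, T8.
Parents of each child, excluding T6:
  parents(T7) \ {T6} = {T0, T1, T2}.
MB(T6) = {T0, T1, T2, T7, T8}.
T3 is neither a parent, child, nor co-parent of T6, so it does not belong.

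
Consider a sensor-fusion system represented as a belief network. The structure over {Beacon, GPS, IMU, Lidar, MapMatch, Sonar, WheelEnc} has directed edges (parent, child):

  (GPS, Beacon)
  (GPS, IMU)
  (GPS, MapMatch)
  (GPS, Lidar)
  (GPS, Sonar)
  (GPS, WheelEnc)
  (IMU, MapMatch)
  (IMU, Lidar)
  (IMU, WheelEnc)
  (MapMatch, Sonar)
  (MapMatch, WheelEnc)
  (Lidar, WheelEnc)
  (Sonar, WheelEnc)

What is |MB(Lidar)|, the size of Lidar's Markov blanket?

5

Lidar has parents GPS, IMU.
Ch(Lidar) = {WheelEnc}.
For each child, the remaining parents (spouses of Lidar):
  WheelEnc also has parents GPS, IMU, MapMatch, Sonar.
MB(Lidar) = {GPS, IMU, MapMatch, Sonar, WheelEnc}, which has 5 nodes.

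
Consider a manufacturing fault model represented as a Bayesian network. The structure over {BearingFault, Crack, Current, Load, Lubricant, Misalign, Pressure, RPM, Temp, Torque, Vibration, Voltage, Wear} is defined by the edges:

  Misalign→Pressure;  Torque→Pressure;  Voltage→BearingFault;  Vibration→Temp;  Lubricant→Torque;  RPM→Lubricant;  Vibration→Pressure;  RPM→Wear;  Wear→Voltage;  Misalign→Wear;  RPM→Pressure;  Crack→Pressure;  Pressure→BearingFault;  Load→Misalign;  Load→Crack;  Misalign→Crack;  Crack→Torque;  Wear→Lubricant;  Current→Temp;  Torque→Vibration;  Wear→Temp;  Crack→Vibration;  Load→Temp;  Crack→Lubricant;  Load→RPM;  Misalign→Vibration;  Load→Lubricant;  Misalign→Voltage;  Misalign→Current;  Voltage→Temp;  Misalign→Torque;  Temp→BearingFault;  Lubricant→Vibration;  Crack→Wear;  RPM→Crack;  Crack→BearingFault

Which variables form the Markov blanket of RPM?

By definition, MB(RPM) is built from RPM's parents, RPM's children, and the co-parents of RPM.
Children of RPM: Crack, Lubricant, Pressure, Wear.
RPM's parents: Load.
Co-parents of RPM (other parents of its children):
  parents(Crack) \ {RPM} = {Load, Misalign}.
  Wear also has parents Crack, Misalign.
  Lubricant also has parents Crack, Load, Wear.
  Pressure's other parents are Crack, Misalign, Torque, Vibration.
Taking the union gives {Crack, Load, Lubricant, Misalign, Pressure, Torque, Vibration, Wear}.

{Crack, Load, Lubricant, Misalign, Pressure, Torque, Vibration, Wear}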